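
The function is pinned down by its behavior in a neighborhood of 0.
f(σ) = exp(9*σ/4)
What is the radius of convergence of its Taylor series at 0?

The factor exp(9*σ/4) is entire and contributes no finite singular point.
The polynomial part has no poles.
No finite singular points: the Taylor series at 0 converges everywhere.

The radius of convergence is infinite.


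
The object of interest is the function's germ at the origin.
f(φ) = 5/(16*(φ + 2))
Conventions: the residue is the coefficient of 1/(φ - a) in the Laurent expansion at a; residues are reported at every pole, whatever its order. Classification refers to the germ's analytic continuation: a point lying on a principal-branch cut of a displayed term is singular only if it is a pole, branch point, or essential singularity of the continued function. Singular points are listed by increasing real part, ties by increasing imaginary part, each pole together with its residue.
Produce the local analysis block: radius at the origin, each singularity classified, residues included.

Radius of convergence at 0: 2.
At -2: a pole of order 1; residue 5/16.

Denominator factor (φ + 2): pole of order 1 at -2, modulus 2.
The radius of convergence is the smallest modulus among the singular points: 2.
At the order-1 pole -2 set g(φ) = (φ - (-2))*f(φ) = 5/16.
Simple pole: residue = g(a) at a = -2, which is 5/16.


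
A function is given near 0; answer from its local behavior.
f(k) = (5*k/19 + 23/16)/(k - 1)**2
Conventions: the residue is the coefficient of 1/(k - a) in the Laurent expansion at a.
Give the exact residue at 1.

The residue is 5/19.

At the order-2 pole 1 set g(k) = (k - (1))^2*f(k) = 5*k/19 + 23/16.
Order-2 pole: residue = g'(a); g'(1) = 5/19, so the residue is 5/19.


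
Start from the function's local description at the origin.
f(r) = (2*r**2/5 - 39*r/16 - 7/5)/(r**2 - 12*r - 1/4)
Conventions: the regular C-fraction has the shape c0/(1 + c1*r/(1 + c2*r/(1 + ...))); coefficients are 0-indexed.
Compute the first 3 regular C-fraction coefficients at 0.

Taylor coefficients (expand at 0): a_0 = 28/5, a_1 = -5181/20, a_2 = 62276/5.
c0 = a_0 = 28/5. Peel one level at a time: if S = 1 + c*r/S' with S'(0) = 1, then c is the r-coefficient of S and S' = c*r/(S - 1).
S_1 = c0/f = 1 + (5181/112)*r + (-1056887/12544)*r^2 + ...; c1 = 5181/112.
S_2 = c1*r/(S_1 - 1) = 1 + (1056887/580272)*r + ...; c2 = 1056887/580272.

The regular C-fraction coefficients are [28/5, 5181/112, 1056887/580272].


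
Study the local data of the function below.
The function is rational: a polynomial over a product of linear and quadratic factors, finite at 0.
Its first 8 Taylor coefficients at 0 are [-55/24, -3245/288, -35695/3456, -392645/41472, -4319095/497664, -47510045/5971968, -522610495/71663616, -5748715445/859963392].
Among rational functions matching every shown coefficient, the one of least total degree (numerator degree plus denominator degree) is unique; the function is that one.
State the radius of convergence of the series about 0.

No rational of total degree below 2 reproduces all 8 coefficients; solving the [1/1] Pade equations on them gives f(d) = (10*d + 5/2)/(d - 12/11), whose expansion matches every shown term.
Denominator factor (d - 12/11): pole of order 1 at 12/11, modulus 12/11.
The radius of convergence is the smallest modulus among the singular points: 12/11.

The radius of convergence is 12/11.


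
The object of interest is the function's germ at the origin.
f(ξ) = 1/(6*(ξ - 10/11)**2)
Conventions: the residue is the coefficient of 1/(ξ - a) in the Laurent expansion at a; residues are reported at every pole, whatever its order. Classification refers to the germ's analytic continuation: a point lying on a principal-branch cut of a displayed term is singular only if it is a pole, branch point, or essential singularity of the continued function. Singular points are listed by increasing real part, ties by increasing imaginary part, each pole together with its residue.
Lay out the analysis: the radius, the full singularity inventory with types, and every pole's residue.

Denominator factor (ξ - 10/11)^2: pole of order 2 at 10/11, modulus 10/11.
The radius of convergence is the smallest modulus among the singular points: 10/11.
At the order-2 pole 10/11 set g(ξ) = (ξ - (10/11))^2*f(ξ) = 1/6.
Order-2 pole: residue = g'(a); g'(10/11) = 0, so the residue is 0.

Radius of convergence at 0: 10/11.
At 10/11: a pole of order 2; residue 0.


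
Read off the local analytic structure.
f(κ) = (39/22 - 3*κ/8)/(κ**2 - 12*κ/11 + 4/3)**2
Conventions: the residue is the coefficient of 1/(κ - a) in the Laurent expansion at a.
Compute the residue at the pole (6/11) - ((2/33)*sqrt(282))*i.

The residue is ((25047/1131008)*sqrt(282))*i.

The factor κ**2 - 12*κ/11 + 4/3 splits as (κ - a)(κ - a') with a = (6/11) - ((2/33)*sqrt(282))*i, a' = (6/11) + ((2/33)*sqrt(282))*i. At the order-2 pole a set g(κ) = (κ - a)^2*f(κ) = [39/22 - 3*κ/8] / (κ - a')^2.
Order-2 pole: residue = g'(a); g'((6/11) - ((2/33)*sqrt(282))*i) = ((25047/1131008)*sqrt(282))*i, so the residue is ((25047/1131008)*sqrt(282))*i.


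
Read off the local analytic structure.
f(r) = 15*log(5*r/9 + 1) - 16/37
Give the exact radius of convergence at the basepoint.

Branch term (15)*log(1 - r/(-9/5)): its argument vanishes at r = -9/5, a logarithmic branch point, modulus 9/5.
The radius of convergence is the smallest modulus among the singular points: 9/5.

The radius of convergence is 9/5.


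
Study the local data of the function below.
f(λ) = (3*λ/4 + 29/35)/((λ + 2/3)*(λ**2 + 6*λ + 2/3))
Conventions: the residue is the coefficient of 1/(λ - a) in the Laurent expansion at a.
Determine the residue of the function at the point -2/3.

The residue is -207/1820.

At the order-1 pole -2/3 set g(λ) = (λ - (-2/3))*f(λ) = (3*λ/4 + 29/35)/(λ**2 + 6*λ + 2/3).
Simple pole: residue = g(a) at a = -2/3, which is -207/1820.


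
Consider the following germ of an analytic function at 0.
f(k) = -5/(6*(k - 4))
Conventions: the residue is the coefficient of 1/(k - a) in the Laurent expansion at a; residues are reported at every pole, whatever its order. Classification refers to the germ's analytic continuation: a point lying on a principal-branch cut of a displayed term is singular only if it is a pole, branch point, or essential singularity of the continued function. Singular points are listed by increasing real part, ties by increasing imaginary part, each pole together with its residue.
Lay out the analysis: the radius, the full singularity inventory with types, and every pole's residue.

Denominator factor (k - 4): pole of order 1 at 4, modulus 4.
The radius of convergence is the smallest modulus among the singular points: 4.
At the order-1 pole 4 set g(k) = (k - (4))*f(k) = -5/6.
Simple pole: residue = g(a) at a = 4, which is -5/6.

Radius of convergence at 0: 4.
At 4: a pole of order 1; residue -5/6.


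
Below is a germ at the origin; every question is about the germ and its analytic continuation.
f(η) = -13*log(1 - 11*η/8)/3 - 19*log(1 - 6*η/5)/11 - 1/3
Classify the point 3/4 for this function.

The point is a regular point.

There is no denominator, hence no pole anywhere.
Branch term log(1 - η/(5/6)): argument at 3/4 is 1/10, nonzero, so 3/4 is not its branch point (a point on a principal cut is still regular for the continued germ).
Branch term log(1 - η/(8/11)): argument at 3/4 is -1/32, nonzero, so 3/4 is not its branch point (a point on a principal cut is still regular for the continued germ).
So the germ continues analytically to 3/4.


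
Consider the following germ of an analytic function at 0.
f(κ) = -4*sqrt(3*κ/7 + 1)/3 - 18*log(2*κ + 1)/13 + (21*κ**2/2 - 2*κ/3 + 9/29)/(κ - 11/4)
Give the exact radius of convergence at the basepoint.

The radius of convergence is 1/2.

Denominator factor (κ - 11/4): pole of order 1 at 11/4, modulus 11/4.
Branch term (-4/3)*sqrt(1 - κ/(-7/3)): its argument vanishes at κ = -7/3, a square-root branch point, modulus 7/3.
Branch term (-18/13)*log(1 - κ/(-1/2)): its argument vanishes at κ = -1/2, a logarithmic branch point, modulus 1/2.
The radius of convergence is the smallest modulus among the singular points: 1/2.


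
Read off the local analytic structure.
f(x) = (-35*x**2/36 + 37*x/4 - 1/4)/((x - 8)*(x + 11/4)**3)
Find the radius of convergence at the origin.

Denominator factor (x - 8): pole of order 1 at 8, modulus 8.
Denominator factor (x + 11/4)^3: pole of order 3 at -11/4, modulus 11/4.
The radius of convergence is the smallest modulus among the singular points: 11/4.

The radius of convergence is 11/4.


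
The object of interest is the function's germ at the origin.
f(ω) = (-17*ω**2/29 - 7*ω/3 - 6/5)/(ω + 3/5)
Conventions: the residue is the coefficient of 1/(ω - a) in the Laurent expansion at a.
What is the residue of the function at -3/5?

At the order-1 pole -3/5 set g(ω) = (ω - (-3/5))*f(ω) = -17*ω**2/29 - 7*ω/3 - 6/5.
Simple pole: residue = g(a) at a = -3/5, which is -8/725.

The residue is -8/725.


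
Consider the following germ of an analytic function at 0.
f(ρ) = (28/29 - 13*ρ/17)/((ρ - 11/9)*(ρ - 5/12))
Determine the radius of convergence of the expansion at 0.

The radius of convergence is 5/12.

Denominator factor (ρ - 5/12): pole of order 1 at 5/12, modulus 5/12.
Denominator factor (ρ - 11/9): pole of order 1 at 11/9, modulus 11/9.
The radius of convergence is the smallest modulus among the singular points: 5/12.


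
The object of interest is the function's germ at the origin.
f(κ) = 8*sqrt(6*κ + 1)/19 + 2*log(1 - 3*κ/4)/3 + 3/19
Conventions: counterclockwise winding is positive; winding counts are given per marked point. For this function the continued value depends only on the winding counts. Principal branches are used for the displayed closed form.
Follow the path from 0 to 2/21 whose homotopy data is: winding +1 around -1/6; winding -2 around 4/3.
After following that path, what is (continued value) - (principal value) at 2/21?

Continued minus principal equals (-(16/133)*sqrt(77)) - ((8/3)*pi)*i.

The rational part is single-valued and drops out of the difference; each branch term changes only by its own monodromy.
(8/19)*sqrt(1 - κ/(-1/6)): winding +1 is odd, the square root flips sign, contributing -2*(8/19)*sqrt(1 - (2/21)/(-1/6)) = -2*(8/19)*sqrt(11/7) = -(16/133)*sqrt(77).
(2/3)*log(1 - κ/(4/3)): each positive loop around 4/3 adds 2*pi*i to the log, so winding -2 contributes (2/3)*(-2)*2*pi*i = -(8/3)*pi*i.
Summing the contributions at κ = 2/21 gives (-(16/133)*sqrt(77)) - ((8/3)*pi)*i.


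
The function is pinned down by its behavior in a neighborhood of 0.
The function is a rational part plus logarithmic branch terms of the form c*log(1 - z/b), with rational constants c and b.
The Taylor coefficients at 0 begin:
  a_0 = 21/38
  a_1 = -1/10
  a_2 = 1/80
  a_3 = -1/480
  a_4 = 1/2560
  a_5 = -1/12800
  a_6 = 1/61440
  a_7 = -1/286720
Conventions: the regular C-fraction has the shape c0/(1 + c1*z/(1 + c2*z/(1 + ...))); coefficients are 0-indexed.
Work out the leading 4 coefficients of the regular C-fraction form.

The regular C-fraction coefficients are [21/38, 19/105, -47/840, -35/376].

Taylor coefficients (read off): a_0 = 21/38, a_1 = -1/10, a_2 = 1/80, a_3 = -1/480.
c0 = a_0 = 21/38. Peel one level at a time: if S = 1 + c*z/S' with S'(0) = 1, then c is the z-coefficient of S and S' = c*z/(S - 1).
S_1 = c0/f = 1 + (19/105)*z + (893/88200)*z^2 + ...; c1 = 19/105.
S_2 = c1*z/(S_1 - 1) = 1 + (-47/840)*z + (-1/192)*z^2 + ...; c2 = -47/840.
S_3 = c2*z/(S_2 - 1) = 1 + (-35/376)*z + ...; c3 = -35/376.


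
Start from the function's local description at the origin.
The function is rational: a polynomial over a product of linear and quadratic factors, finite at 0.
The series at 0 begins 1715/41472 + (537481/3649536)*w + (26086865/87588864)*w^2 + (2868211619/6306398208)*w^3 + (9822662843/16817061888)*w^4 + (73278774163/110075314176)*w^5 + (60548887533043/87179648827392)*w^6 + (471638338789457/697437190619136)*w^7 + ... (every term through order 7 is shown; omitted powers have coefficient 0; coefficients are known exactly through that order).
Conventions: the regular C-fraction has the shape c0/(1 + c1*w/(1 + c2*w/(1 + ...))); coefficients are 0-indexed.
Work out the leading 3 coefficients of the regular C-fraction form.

The regular C-fraction coefficients are [1715/41472, -1567/440, 1591721/1034220].


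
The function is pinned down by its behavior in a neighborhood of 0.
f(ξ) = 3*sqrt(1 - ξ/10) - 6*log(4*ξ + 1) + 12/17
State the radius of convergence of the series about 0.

The radius of convergence is 1/4.

Branch term (-6)*log(1 - ξ/(-1/4)): its argument vanishes at ξ = -1/4, a logarithmic branch point, modulus 1/4.
Branch term (3)*sqrt(1 - ξ/(10)): its argument vanishes at ξ = 10, a square-root branch point, modulus 10.
The radius of convergence is the smallest modulus among the singular points: 1/4.


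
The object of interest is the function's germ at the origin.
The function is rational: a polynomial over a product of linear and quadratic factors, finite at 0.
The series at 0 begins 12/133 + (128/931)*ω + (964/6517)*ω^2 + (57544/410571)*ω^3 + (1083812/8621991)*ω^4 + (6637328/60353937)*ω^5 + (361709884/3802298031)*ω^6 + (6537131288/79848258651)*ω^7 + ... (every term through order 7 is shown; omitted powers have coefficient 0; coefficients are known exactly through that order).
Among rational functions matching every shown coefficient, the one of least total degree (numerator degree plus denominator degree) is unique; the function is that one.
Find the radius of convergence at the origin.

The radius of convergence is 7/6.

No rational of total degree below 3 reproduces all 8 coefficients; solving the [0/3] Pade equations on them gives f(ω) = -18/(19*(ω - 3)**2*(ω - 7/6)), whose expansion matches every shown term.
Denominator factor (ω - 3)^2: pole of order 2 at 3, modulus 3.
Denominator factor (ω - 7/6): pole of order 1 at 7/6, modulus 7/6.
The radius of convergence is the smallest modulus among the singular points: 7/6.


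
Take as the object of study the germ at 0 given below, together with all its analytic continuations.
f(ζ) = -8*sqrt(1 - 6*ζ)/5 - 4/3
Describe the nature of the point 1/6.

The term (-8/5)*sqrt(1 - ζ/(1/6)) has argument 1 - 1/6/(1/6) = 0 at 1/6: a square-root (algebraic, two-sheeted) branch point; the remaining terms are analytic or single-valued there.

The point is an algebraic (square-root) branch point.


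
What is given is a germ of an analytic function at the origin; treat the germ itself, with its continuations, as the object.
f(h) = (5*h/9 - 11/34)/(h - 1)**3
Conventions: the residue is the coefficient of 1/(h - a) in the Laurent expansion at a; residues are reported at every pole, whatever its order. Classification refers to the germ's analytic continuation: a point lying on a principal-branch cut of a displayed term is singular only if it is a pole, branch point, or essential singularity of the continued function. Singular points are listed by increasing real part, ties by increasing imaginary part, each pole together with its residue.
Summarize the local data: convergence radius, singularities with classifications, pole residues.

Radius of convergence at 0: 1.
At 1: a pole of order 3; residue 0.

Denominator factor (h - 1)^3: pole of order 3 at 1, modulus 1.
The radius of convergence is the smallest modulus among the singular points: 1.
At the order-3 pole 1 set g(h) = (h - (1))^3*f(h) = 5*h/9 - 11/34.
Order-3 pole: residue = g''(a)/2; g''(1) = 0, so the residue is 0.


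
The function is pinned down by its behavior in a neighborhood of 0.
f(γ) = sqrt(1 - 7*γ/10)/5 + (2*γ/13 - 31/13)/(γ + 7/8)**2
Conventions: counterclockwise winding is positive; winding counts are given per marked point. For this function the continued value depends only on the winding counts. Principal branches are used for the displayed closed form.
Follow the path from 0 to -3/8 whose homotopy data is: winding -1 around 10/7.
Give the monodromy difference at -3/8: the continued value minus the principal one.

Continued minus principal equals -(1/50)*sqrt(505).

The rational part is single-valued and drops out of the difference; each branch term changes only by its own monodromy.
(1/5)*sqrt(1 - γ/(10/7)): winding -1 is odd, the square root flips sign, contributing -2*(1/5)*sqrt(1 - (-3/8)/(10/7)) = -2*(1/5)*sqrt(101/80) = -(1/50)*sqrt(505).
Summing the contributions at γ = -3/8 gives -(1/50)*sqrt(505).


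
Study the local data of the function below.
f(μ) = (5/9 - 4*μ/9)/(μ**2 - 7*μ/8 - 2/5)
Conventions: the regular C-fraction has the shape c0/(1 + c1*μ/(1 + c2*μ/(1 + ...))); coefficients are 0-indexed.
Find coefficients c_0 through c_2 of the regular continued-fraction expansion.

Taylor coefficients (expand at 0): a_0 = -25/18, a_1 = 1195/288, a_2 = -6425/512.
c0 = a_0 = -25/18. Peel one level at a time: if S = 1 + c*μ/S' with S'(0) = 1, then c is the μ-coefficient of S and S' = c*μ/(S - 1).
S_1 = c0/f = 1 + (239/80)*μ + (-11/100)*μ^2 + ...; c1 = 239/80.
S_2 = c1*μ/(S_1 - 1) = 1 + (44/1195)*μ + ...; c2 = 44/1195.

The regular C-fraction coefficients are [-25/18, 239/80, 44/1195].


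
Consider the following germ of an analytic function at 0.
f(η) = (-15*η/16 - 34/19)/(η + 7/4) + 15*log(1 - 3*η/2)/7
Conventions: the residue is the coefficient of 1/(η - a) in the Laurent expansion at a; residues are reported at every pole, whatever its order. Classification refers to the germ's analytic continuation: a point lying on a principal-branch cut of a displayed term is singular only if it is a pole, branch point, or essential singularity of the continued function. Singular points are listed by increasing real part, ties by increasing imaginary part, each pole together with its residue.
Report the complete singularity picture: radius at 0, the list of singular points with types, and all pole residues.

Radius of convergence at 0: 2/3.
At -7/4: a pole of order 1; residue -181/1216.
At 2/3: a logarithmic branch point.

Denominator factor (η + 7/4): pole of order 1 at -7/4, modulus 7/4.
Branch term (15/7)*log(1 - η/(2/3)): its argument vanishes at η = 2/3, a logarithmic branch point, modulus 2/3.
The radius of convergence is the smallest modulus among the singular points: 2/3.
The branch term is analytic at -7/4 and contributes nothing to the residue; only the rational part matters.
At the order-1 pole -7/4 set g(η) = (η - (-7/4))*(rational part) = -15*η/16 - 34/19.
Simple pole: residue = g(a) at a = -7/4, which is -181/1216.
List the singular points by increasing real part (a conjugate pair: the negative imaginary part first).


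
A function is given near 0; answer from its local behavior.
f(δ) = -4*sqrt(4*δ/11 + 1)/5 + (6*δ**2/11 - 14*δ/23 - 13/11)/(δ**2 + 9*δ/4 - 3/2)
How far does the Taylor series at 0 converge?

The radius of convergence is -9/8 + (1/8)*sqrt(177).

Denominator factor (δ**2 + 9*δ/4 - 3/2): discriminant 177/16, real irrational roots -9/8 + (1/8)*sqrt(177) and -9/8 - (1/8)*sqrt(177); poles of order 1, moduli -9/8 + (1/8)*sqrt(177) and 9/8 + (1/8)*sqrt(177).
Branch term (-4/5)*sqrt(1 - δ/(-11/4)): its argument vanishes at δ = -11/4, a square-root branch point, modulus 11/4.
The radius of convergence is the smallest modulus among the singular points: -9/8 + (1/8)*sqrt(177).


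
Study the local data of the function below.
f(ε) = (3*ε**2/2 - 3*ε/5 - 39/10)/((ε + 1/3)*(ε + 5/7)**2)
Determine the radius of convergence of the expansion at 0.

Denominator factor (ε + 1/3): pole of order 1 at -1/3, modulus 1/3.
Denominator factor (ε + 5/7)^2: pole of order 2 at -5/7, modulus 5/7.
The radius of convergence is the smallest modulus among the singular points: 1/3.

The radius of convergence is 1/3.


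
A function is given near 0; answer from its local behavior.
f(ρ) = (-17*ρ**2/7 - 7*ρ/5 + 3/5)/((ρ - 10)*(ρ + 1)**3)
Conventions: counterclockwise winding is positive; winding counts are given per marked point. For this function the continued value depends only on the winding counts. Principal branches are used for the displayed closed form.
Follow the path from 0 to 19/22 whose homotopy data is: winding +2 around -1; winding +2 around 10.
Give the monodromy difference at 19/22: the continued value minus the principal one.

Continued minus principal equals 0.

The function is rational, hence single-valued: continuing it around any pole returns the same value, so the difference is 0.


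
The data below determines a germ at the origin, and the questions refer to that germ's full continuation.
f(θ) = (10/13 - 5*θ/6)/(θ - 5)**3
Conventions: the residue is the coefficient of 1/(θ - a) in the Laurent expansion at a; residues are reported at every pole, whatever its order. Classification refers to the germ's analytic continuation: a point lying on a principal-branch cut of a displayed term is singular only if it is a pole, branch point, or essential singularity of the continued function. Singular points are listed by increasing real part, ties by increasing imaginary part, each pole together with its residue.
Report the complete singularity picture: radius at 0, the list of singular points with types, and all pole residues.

Radius of convergence at 0: 5.
At 5: a pole of order 3; residue 0.

Denominator factor (θ - 5)^3: pole of order 3 at 5, modulus 5.
The radius of convergence is the smallest modulus among the singular points: 5.
At the order-3 pole 5 set g(θ) = (θ - (5))^3*f(θ) = 10/13 - 5*θ/6.
Order-3 pole: residue = g''(a)/2; g''(5) = 0, so the residue is 0.


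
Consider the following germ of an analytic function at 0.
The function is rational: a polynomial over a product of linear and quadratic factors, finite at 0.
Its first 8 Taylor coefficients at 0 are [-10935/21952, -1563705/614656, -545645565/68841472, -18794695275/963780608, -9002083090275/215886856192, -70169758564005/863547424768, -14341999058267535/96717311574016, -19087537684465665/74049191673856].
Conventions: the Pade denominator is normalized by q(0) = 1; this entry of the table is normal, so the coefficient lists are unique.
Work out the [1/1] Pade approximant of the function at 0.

The Pade approximant has numerator coefficients [-10935/21952, -348793695/351583232]; denominator coefficients [1, -49899/16016].

Taylor coefficients needed (read off): a_0 = -10935/21952, a_1 = -1563705/614656, a_2 = -545645565/68841472.
Write the denominator as Q(x) = 1 + q1*x. Requiring Q*f - P = O(x^3) with deg P <= 1 kills the coefficients of x^2..x^2 in Q*f:
  x^2: a_2 + q1*a_1 = 0, i.e. -545645565/68841472 + (-1563705/614656)*q1 = 0.
Solving this linear system: q1 = -49899/16016.
The numerator is Q*f truncated at degree 1: P0 = a_0 = -10935/21952; P1 = a_1 + q1*a_0 = -348793695/351583232.


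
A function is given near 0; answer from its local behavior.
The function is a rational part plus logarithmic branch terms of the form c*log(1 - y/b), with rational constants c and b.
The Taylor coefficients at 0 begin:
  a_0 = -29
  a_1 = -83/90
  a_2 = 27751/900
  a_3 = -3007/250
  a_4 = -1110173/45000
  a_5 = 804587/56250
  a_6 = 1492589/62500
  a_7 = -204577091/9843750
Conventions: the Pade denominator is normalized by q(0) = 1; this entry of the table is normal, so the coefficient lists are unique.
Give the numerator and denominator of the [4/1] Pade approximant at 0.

The Pade approximant has numerator coefficients [-29, -354424403/19983114, 2018277677/66610380, 584463031/99915570, -12647013581/399662280]; denominator coefficients [1, 3218348/5550865].

Taylor coefficients needed (read off): a_0 = -29, a_1 = -83/90, a_2 = 27751/900, a_3 = -3007/250, a_4 = -1110173/45000, a_5 = 804587/56250.
Write the denominator as Q(y) = 1 + q1*y. Requiring Q*f - P = O(y^6) with deg P <= 4 kills the coefficients of y^5..y^5 in Q*f:
  y^5: a_5 + q1*a_4 = 0, i.e. 804587/56250 + (-1110173/45000)*q1 = 0.
Solving this linear system: q1 = 3218348/5550865.
The numerator is Q*f truncated at degree 4: P0 = a_0 = -29; P1 = a_1 + q1*a_0 = -354424403/19983114; P2 = a_2 + q1*a_1 = 2018277677/66610380; P3 = a_3 + q1*a_2 = 584463031/99915570; P4 = a_4 + q1*a_3 = -12647013581/399662280.


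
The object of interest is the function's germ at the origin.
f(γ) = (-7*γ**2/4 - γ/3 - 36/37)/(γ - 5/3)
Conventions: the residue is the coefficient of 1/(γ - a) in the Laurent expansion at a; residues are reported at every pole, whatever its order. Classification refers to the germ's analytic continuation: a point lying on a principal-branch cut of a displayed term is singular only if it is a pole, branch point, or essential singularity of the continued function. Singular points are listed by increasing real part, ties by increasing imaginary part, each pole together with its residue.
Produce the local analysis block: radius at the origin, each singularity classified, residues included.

Denominator factor (γ - 5/3): pole of order 1 at 5/3, modulus 5/3.
The radius of convergence is the smallest modulus among the singular points: 5/3.
At the order-1 pole 5/3 set g(γ) = (γ - (5/3))*f(γ) = -7*γ**2/4 - γ/3 - 36/37.
Simple pole: residue = g(a) at a = 5/3, which is -2837/444.

Radius of convergence at 0: 5/3.
At 5/3: a pole of order 1; residue -2837/444.


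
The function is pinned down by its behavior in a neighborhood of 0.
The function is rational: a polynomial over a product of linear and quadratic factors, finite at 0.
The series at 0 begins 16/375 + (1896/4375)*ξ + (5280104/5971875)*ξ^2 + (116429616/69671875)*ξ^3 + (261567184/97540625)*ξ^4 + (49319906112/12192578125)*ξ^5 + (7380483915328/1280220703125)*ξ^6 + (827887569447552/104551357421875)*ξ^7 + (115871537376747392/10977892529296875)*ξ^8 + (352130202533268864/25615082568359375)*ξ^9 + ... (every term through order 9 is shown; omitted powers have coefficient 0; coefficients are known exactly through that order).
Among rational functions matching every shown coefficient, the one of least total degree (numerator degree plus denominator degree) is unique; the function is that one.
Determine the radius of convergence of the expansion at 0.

No rational of total degree below 8 reproduces all 10 coefficients; solving the [2/6] Pade equations on them gives f(ξ) = (-ξ**2/39 - 27*ξ/5 - 2/3)/(ξ**2 + 12*ξ/7 - 5/2)**3, whose expansion matches every shown term.
Denominator factor (ξ**2 + 12*ξ/7 - 5/2)^3: discriminant 634/49, real irrational roots -6/7 + (1/14)*sqrt(634) and -6/7 - (1/14)*sqrt(634); poles of order 3, moduli -6/7 + (1/14)*sqrt(634) and 6/7 + (1/14)*sqrt(634).
The radius of convergence is the smallest modulus among the singular points: -6/7 + (1/14)*sqrt(634).

The radius of convergence is -6/7 + (1/14)*sqrt(634).


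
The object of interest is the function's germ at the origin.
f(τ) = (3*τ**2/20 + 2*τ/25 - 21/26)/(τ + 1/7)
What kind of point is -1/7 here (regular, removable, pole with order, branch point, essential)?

The denominator factor τ + 1/7 vanishes at -1/7 and appears to the power 1; the numerator there equals -51983/63700, nonzero, and no other factor vanishes.
Hence a pole whose order is the multiplicity, 1.

The point is a pole of order 1.


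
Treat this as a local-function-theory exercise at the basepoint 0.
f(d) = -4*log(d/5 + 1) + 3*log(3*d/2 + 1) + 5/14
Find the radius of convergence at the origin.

Branch term (3)*log(1 - d/(-2/3)): its argument vanishes at d = -2/3, a logarithmic branch point, modulus 2/3.
Branch term (-4)*log(1 - d/(-5)): its argument vanishes at d = -5, a logarithmic branch point, modulus 5.
The radius of convergence is the smallest modulus among the singular points: 2/3.

The radius of convergence is 2/3.


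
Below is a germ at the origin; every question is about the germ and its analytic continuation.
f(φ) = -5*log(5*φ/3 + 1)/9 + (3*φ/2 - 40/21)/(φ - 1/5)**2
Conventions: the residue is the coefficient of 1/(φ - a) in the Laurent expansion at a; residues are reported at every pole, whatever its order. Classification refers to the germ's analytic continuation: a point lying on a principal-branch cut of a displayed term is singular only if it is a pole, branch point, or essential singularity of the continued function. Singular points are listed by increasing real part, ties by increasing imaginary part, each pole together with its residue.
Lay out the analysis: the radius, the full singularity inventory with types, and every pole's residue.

Radius of convergence at 0: 1/5.
At -3/5: a logarithmic branch point.
At 1/5: a pole of order 2; residue 3/2.

Denominator factor (φ - 1/5)^2: pole of order 2 at 1/5, modulus 1/5.
Branch term (-5/9)*log(1 - φ/(-3/5)): its argument vanishes at φ = -3/5, a logarithmic branch point, modulus 3/5.
The radius of convergence is the smallest modulus among the singular points: 1/5.
The branch term is analytic at 1/5 and contributes nothing to the residue; only the rational part matters.
At the order-2 pole 1/5 set g(φ) = (φ - (1/5))^2*(rational part) = 3*φ/2 - 40/21.
Order-2 pole: residue = g'(a); g'(1/5) = 3/2, so the residue is 3/2.
List the singular points by increasing real part (a conjugate pair: the negative imaginary part first).


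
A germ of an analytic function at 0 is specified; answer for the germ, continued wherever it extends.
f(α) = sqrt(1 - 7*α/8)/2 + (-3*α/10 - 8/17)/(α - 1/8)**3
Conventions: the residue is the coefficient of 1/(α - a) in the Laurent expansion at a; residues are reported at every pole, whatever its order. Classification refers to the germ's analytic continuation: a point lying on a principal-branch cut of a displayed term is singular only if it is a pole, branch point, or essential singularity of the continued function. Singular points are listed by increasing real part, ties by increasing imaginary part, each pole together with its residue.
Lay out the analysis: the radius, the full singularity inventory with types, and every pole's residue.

Radius of convergence at 0: 1/8.
At 1/8: a pole of order 3; residue 0.
At 8/7: an algebraic (square-root) branch point.

Denominator factor (α - 1/8)^3: pole of order 3 at 1/8, modulus 1/8.
Branch term (1/2)*sqrt(1 - α/(8/7)): its argument vanishes at α = 8/7, a square-root branch point, modulus 8/7.
The radius of convergence is the smallest modulus among the singular points: 1/8.
The branch term is analytic at 1/8 and contributes nothing to the residue; only the rational part matters.
At the order-3 pole 1/8 set g(α) = (α - (1/8))^3*(rational part) = -3*α/10 - 8/17.
Order-3 pole: residue = g''(a)/2; g''(1/8) = 0, so the residue is 0.
List the singular points by increasing real part (a conjugate pair: the negative imaginary part first).


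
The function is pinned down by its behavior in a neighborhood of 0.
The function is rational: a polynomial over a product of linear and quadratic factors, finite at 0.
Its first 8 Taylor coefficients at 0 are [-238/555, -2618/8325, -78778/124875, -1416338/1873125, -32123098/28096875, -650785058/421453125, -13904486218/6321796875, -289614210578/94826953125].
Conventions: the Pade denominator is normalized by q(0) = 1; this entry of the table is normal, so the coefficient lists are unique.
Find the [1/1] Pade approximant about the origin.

Taylor coefficients needed (read off): a_0 = -238/555, a_1 = -2618/8325, a_2 = -78778/124875.
Write the denominator as Q(u) = 1 + q1*u. Requiring Q*f - P = O(u^3) with deg P <= 1 kills the coefficients of u^2..u^2 in Q*f:
  u^2: a_2 + q1*a_1 = 0, i.e. -78778/124875 + (-2618/8325)*q1 = 0.
Solving this linear system: q1 = -331/165.
The numerator is Q*f truncated at degree 1: P0 = a_0 = -238/555; P1 = a_1 + q1*a_0 = 3332/6105.

The Pade approximant has numerator coefficients [-238/555, 3332/6105]; denominator coefficients [1, -331/165].


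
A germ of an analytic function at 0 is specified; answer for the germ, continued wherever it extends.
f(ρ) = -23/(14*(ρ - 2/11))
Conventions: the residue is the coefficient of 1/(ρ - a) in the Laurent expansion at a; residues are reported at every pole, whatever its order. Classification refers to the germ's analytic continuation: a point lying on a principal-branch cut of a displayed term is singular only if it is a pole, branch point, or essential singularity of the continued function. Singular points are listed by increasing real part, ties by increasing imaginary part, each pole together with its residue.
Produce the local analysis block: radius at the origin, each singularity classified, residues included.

Radius of convergence at 0: 2/11.
At 2/11: a pole of order 1; residue -23/14.

Denominator factor (ρ - 2/11): pole of order 1 at 2/11, modulus 2/11.
The radius of convergence is the smallest modulus among the singular points: 2/11.
At the order-1 pole 2/11 set g(ρ) = (ρ - (2/11))*f(ρ) = -23/14.
Simple pole: residue = g(a) at a = 2/11, which is -23/14.


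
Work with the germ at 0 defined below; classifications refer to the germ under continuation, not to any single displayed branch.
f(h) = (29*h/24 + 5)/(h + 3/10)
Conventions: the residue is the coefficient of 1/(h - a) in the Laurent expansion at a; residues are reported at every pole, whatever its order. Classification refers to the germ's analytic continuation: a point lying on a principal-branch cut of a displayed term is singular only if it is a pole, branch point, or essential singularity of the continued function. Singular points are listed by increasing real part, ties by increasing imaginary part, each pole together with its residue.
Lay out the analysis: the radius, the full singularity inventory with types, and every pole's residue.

Denominator factor (h + 3/10): pole of order 1 at -3/10, modulus 3/10.
The radius of convergence is the smallest modulus among the singular points: 3/10.
At the order-1 pole -3/10 set g(h) = (h - (-3/10))*f(h) = 29*h/24 + 5.
Simple pole: residue = g(a) at a = -3/10, which is 371/80.

Radius of convergence at 0: 3/10.
At -3/10: a pole of order 1; residue 371/80.


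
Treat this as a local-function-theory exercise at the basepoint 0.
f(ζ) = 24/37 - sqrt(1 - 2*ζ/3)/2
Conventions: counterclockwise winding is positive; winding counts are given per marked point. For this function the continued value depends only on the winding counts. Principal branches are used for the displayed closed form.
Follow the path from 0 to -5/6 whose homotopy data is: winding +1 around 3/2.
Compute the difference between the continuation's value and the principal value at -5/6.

Continued minus principal equals (1/3)*sqrt(14).

The rational part is single-valued and drops out of the difference; each branch term changes only by its own monodromy.
(-1/2)*sqrt(1 - ζ/(3/2)): winding +1 is odd, the square root flips sign, contributing -2*(-1/2)*sqrt(1 - (-5/6)/(3/2)) = -2*(-1/2)*sqrt(14/9) = (1/3)*sqrt(14).
Summing the contributions at ζ = -5/6 gives (1/3)*sqrt(14).


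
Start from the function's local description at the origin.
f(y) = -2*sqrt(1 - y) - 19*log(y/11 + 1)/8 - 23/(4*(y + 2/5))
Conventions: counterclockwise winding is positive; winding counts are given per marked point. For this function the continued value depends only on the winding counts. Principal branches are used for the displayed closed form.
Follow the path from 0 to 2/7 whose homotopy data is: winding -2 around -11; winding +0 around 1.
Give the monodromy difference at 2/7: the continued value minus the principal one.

The rational part is single-valued and drops out of the difference; each branch term changes only by its own monodromy.
(-19/8)*log(1 - y/(-11)): each positive loop around -11 adds 2*pi*i to the log, so winding -2 contributes (-19/8)*(-2)*2*pi*i = (19/2)*pi*i.
(-2)*sqrt(1 - y/(1)): winding +0 is even, the square root returns to the same sheet, contribution 0.
Summing the contributions at y = 2/7 gives (19/2)*pi*i.

Continued minus principal equals (19/2)*pi*i.


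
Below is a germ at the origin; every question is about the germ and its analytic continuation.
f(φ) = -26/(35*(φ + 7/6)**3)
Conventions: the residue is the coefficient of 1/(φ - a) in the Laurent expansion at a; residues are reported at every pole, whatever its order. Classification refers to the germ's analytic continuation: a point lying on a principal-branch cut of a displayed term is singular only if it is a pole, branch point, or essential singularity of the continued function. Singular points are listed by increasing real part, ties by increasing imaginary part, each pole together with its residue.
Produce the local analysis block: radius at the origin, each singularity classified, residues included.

Radius of convergence at 0: 7/6.
At -7/6: a pole of order 3; residue 0.

Denominator factor (φ + 7/6)^3: pole of order 3 at -7/6, modulus 7/6.
The radius of convergence is the smallest modulus among the singular points: 7/6.
At the order-3 pole -7/6 set g(φ) = (φ - (-7/6))^3*f(φ) = -26/35.
Order-3 pole: residue = g''(a)/2; g''(-7/6) = 0, so the residue is 0.


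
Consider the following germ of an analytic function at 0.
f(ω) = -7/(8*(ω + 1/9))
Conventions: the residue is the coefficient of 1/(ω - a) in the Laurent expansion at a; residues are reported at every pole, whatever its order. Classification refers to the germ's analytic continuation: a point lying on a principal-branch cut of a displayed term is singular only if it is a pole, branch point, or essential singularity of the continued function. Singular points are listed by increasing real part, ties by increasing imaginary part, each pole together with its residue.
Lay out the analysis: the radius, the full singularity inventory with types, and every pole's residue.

Denominator factor (ω + 1/9): pole of order 1 at -1/9, modulus 1/9.
The radius of convergence is the smallest modulus among the singular points: 1/9.
At the order-1 pole -1/9 set g(ω) = (ω - (-1/9))*f(ω) = -7/8.
Simple pole: residue = g(a) at a = -1/9, which is -7/8.

Radius of convergence at 0: 1/9.
At -1/9: a pole of order 1; residue -7/8.


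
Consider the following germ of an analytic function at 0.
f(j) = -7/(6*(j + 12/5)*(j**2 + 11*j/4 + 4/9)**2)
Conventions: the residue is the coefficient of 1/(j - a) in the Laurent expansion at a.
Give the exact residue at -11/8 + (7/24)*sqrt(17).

The residue is 118125/31684 - (393090165/448677124)*sqrt(17).

The factor j**2 + 11*j/4 + 4/9 splits as (j - a)(j - a') with a = -11/8 + (7/24)*sqrt(17), a' = -11/8 - (7/24)*sqrt(17). At the order-2 pole a set g(j) = (j - a)^2*f(j) = [-7/(6*(j + 12/5))] / (j - a')^2.
Order-2 pole: residue = g'(a); g'(-11/8 + (7/24)*sqrt(17)) = 118125/31684 - (393090165/448677124)*sqrt(17), so the residue is 118125/31684 - (393090165/448677124)*sqrt(17).


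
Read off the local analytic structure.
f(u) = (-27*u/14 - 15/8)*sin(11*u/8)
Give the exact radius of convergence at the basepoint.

The radius of convergence is infinite.

The factor sin(11*u/8) is entire and contributes no finite singular point.
The polynomial part has no poles.
No finite singular points: the Taylor series at 0 converges everywhere.


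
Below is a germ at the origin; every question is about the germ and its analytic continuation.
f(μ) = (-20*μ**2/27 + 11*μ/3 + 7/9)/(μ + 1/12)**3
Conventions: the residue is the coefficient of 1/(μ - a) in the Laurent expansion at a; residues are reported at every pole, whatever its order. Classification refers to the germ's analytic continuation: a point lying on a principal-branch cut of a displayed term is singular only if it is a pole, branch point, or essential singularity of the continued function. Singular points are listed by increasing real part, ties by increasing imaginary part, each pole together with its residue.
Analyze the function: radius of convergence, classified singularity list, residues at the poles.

Radius of convergence at 0: 1/12.
At -1/12: a pole of order 3; residue -20/27.

Denominator factor (μ + 1/12)^3: pole of order 3 at -1/12, modulus 1/12.
The radius of convergence is the smallest modulus among the singular points: 1/12.
At the order-3 pole -1/12 set g(μ) = (μ - (-1/12))^3*f(μ) = -20*μ**2/27 + 11*μ/3 + 7/9.
Order-3 pole: residue = g''(a)/2; g''(-1/12) = -40/27, so the residue is -20/27.


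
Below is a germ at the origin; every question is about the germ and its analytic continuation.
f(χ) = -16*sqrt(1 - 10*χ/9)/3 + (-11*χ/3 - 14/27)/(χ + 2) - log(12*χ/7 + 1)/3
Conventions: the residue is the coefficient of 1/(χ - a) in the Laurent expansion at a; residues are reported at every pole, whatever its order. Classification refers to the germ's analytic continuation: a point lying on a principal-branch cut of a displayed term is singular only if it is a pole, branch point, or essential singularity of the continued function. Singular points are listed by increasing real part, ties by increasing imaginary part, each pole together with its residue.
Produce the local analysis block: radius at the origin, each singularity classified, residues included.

Radius of convergence at 0: 7/12.
At -2: a pole of order 1; residue 184/27.
At -7/12: a logarithmic branch point.
At 9/10: an algebraic (square-root) branch point.

Denominator factor (χ + 2): pole of order 1 at -2, modulus 2.
Branch term (-1/3)*log(1 - χ/(-7/12)): its argument vanishes at χ = -7/12, a logarithmic branch point, modulus 7/12.
Branch term (-16/3)*sqrt(1 - χ/(9/10)): its argument vanishes at χ = 9/10, a square-root branch point, modulus 9/10.
The radius of convergence is the smallest modulus among the singular points: 7/12.
The branch terms are analytic at -2 and contribute nothing to the residue; only the rational part matters.
At the order-1 pole -2 set g(χ) = (χ - (-2))*(rational part) = -11*χ/3 - 14/27.
Simple pole: residue = g(a) at a = -2, which is 184/27.
List the singular points by increasing real part (a conjugate pair: the negative imaginary part first).
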